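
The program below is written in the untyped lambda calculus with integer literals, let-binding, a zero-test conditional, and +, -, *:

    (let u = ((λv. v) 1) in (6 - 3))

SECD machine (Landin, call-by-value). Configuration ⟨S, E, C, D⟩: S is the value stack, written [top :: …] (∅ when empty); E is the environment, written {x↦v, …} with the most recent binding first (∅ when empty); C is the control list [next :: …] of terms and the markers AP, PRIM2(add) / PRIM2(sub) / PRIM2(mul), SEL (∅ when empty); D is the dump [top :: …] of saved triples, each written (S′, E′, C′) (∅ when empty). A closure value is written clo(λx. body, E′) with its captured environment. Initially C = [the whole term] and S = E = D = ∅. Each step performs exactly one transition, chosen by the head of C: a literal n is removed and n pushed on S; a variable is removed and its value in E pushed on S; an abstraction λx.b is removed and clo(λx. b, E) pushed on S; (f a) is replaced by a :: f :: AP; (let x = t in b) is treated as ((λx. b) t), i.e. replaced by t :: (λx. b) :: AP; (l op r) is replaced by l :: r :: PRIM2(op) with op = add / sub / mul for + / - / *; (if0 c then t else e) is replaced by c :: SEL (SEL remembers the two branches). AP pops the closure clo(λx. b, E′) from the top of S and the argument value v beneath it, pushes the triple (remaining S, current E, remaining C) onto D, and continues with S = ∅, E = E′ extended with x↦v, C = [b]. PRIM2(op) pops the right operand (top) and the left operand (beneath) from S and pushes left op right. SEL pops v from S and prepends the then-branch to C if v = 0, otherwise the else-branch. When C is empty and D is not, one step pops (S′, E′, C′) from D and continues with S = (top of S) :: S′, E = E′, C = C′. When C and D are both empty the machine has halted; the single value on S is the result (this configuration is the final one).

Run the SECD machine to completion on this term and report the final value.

Answer: 3

Derivation:
0. [S=∅ | E=∅ | C=[(let u = ((λv. v) 1) in (6 - 3))] | D=∅]
1. [S=∅ | E=∅ | C=[((λv. v) 1) :: (λu. (6 - 3)) :: AP] | D=∅]
2. [S=∅ | E=∅ | C=[1 :: (λv. v) :: AP :: (λu. (6 - 3)) :: AP] | D=∅]
3. [S=[1] | E=∅ | C=[(λv. v) :: AP :: (λu. (6 - 3)) :: AP] | D=∅]
4. [S=[clo(λv. v, ∅) :: 1] | E=∅ | C=[AP :: (λu. (6 - 3)) :: AP] | D=∅]
5. [S=∅ | E={v↦1} | C=[v] | D=[(∅, ∅, [(λu. (6 - 3)) :: AP])]]
6. [S=[1] | E={v↦1} | C=∅ | D=[(∅, ∅, [(λu. (6 - 3)) :: AP])]]
7. [S=[1] | E=∅ | C=[(λu. (6 - 3)) :: AP] | D=∅]
8. [S=[clo(λu. (6 - 3), ∅) :: 1] | E=∅ | C=[AP] | D=∅]
9. [S=∅ | E={u↦1} | C=[(6 - 3)] | D=[(∅, ∅, ∅)]]
10. [S=∅ | E={u↦1} | C=[6 :: 3 :: PRIM2(sub)] | D=[(∅, ∅, ∅)]]
11. [S=[6] | E={u↦1} | C=[3 :: PRIM2(sub)] | D=[(∅, ∅, ∅)]]
12. [S=[3 :: 6] | E={u↦1} | C=[PRIM2(sub)] | D=[(∅, ∅, ∅)]]
13. [S=[3] | E={u↦1} | C=∅ | D=[(∅, ∅, ∅)]]
14. [S=[3] | E=∅ | C=∅ | D=∅]
→ final value 3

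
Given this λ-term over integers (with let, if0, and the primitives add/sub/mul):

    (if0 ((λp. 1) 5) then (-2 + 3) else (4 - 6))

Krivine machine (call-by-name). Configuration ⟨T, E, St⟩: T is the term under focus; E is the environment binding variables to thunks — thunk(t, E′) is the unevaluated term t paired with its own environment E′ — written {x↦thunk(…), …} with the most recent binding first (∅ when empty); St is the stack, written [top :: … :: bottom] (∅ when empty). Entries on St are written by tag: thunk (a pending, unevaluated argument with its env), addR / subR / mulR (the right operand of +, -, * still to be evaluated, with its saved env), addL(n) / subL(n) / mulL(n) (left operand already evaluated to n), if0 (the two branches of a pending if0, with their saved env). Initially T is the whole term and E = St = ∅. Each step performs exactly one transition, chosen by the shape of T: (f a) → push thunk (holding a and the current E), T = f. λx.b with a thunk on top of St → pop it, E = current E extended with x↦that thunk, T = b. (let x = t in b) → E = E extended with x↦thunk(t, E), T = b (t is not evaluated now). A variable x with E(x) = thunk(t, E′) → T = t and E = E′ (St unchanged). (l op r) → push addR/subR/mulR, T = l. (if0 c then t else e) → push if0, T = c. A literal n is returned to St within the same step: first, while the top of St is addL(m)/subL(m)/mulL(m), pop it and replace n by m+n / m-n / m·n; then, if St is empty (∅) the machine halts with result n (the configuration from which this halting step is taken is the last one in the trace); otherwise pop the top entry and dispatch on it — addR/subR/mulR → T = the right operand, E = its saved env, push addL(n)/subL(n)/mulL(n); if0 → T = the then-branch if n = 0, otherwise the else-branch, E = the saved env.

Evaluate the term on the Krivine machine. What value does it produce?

[0] ⟨T=(if0 ((λp. 1) 5) then (-2 + 3) else (4 - 6)); E=∅; St=∅⟩
[1] ⟨T=((λp. 1) 5); E=∅; St=[if0]⟩
[2] ⟨T=(λp. 1); E=∅; St=[thunk :: if0]⟩
[3] ⟨T=1; E={p↦thunk(5, ∅)}; St=[if0]⟩
[4] ⟨T=(4 - 6); E=∅; St=∅⟩
[5] ⟨T=4; E=∅; St=[subR]⟩
[6] ⟨T=6; E=∅; St=[subL(4)]⟩
→ final value -2

Answer: -2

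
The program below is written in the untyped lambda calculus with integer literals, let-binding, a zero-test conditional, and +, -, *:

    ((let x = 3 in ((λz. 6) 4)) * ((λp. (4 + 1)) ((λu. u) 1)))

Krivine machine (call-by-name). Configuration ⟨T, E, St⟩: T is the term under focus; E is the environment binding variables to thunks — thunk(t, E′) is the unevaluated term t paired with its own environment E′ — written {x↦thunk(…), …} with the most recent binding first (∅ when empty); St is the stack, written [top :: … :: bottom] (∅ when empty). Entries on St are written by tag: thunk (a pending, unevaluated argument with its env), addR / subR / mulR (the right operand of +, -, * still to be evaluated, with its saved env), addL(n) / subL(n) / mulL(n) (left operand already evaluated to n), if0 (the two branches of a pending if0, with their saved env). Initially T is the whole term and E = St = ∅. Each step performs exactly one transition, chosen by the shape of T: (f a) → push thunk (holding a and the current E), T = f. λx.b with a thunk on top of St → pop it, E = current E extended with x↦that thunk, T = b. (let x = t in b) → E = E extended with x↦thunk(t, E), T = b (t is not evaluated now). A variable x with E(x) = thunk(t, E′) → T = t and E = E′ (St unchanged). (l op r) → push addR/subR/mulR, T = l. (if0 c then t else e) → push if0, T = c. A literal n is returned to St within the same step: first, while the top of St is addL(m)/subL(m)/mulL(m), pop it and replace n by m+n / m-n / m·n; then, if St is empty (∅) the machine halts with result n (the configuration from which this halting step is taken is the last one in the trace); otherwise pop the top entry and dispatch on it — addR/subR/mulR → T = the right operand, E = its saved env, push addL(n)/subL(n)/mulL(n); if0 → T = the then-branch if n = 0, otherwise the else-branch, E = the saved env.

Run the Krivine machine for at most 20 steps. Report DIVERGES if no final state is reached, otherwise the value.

0. <T=((let x = 3 in ((λz. 6) 4)) * ((λp. (4 + 1)) ((λu. u) 1))), E=∅, St=∅>
1. <T=(let x = 3 in ((λz. 6) 4)), E=∅, St=[mulR]>
2. <T=((λz. 6) 4), E={x↦thunk(3, ∅)}, St=[mulR]>
3. <T=(λz. 6), E={x↦thunk(3, ∅)}, St=[thunk :: mulR]>
4. <T=6, E={z↦thunk(4, {x↦thunk(3, ∅)}), x↦thunk(3, ∅)}, St=[mulR]>
5. <T=((λp. (4 + 1)) ((λu. u) 1)), E=∅, St=[mulL(6)]>
6. <T=(λp. (4 + 1)), E=∅, St=[thunk :: mulL(6)]>
7. <T=(4 + 1), E={p↦thunk(((λu. u) 1), ∅)}, St=[mulL(6)]>
8. <T=4, E={p↦thunk(((λu. u) 1), ∅)}, St=[addR :: mulL(6)]>
9. <T=1, E={p↦thunk(((λu. u) 1), ∅)}, St=[addL(4) :: mulL(6)]>
→ final value 30

Answer: 30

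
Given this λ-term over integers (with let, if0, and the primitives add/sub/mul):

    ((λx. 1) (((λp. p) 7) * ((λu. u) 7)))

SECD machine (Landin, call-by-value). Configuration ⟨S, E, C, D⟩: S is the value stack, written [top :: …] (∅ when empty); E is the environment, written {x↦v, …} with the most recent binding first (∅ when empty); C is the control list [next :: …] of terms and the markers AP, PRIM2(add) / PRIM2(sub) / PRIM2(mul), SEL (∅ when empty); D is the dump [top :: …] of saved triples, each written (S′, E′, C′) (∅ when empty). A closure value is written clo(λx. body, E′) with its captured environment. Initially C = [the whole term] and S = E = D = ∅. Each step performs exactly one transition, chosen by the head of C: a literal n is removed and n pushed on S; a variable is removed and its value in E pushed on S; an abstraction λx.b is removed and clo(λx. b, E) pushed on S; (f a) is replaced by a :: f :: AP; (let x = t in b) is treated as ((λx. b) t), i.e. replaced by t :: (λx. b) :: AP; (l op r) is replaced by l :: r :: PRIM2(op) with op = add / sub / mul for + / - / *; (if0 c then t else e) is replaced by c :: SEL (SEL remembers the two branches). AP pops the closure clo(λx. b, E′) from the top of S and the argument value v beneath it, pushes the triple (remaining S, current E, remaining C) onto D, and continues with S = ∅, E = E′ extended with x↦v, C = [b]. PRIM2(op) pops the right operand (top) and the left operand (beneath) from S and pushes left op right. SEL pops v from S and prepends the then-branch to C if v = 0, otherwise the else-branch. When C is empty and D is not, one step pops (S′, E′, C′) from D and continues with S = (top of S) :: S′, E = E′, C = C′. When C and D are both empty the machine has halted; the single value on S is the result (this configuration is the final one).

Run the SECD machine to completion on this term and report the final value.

0. [S=∅ | E=∅ | C=[((λx. 1) (((λp. p) 7) * ((λu. u) 7)))] | D=∅]
1. [S=∅ | E=∅ | C=[(((λp. p) 7) * ((λu. u) 7)) :: (λx. 1) :: AP] | D=∅]
2. [S=∅ | E=∅ | C=[((λp. p) 7) :: ((λu. u) 7) :: PRIM2(mul) :: (λx. 1) :: AP] | D=∅]
3. [S=∅ | E=∅ | C=[7 :: (λp. p) :: AP :: ((λu. u) 7) :: PRIM2(mul) :: (λx. 1) :: AP] | D=∅]
4. [S=[7] | E=∅ | C=[(λp. p) :: AP :: ((λu. u) 7) :: PRIM2(mul) :: (λx. 1) :: AP] | D=∅]
5. [S=[clo(λp. p, ∅) :: 7] | E=∅ | C=[AP :: ((λu. u) 7) :: PRIM2(mul) :: (λx. 1) :: AP] | D=∅]
6. [S=∅ | E={p↦7} | C=[p] | D=[(∅, ∅, [((λu. u) 7) :: PRIM2(mul) :: (λx. 1) :: AP])]]
7. [S=[7] | E={p↦7} | C=∅ | D=[(∅, ∅, [((λu. u) 7) :: PRIM2(mul) :: (λx. 1) :: AP])]]
8. [S=[7] | E=∅ | C=[((λu. u) 7) :: PRIM2(mul) :: (λx. 1) :: AP] | D=∅]
9. [S=[7] | E=∅ | C=[7 :: (λu. u) :: AP :: PRIM2(mul) :: (λx. 1) :: AP] | D=∅]
10. [S=[7 :: 7] | E=∅ | C=[(λu. u) :: AP :: PRIM2(mul) :: (λx. 1) :: AP] | D=∅]
11. [S=[clo(λu. u, ∅) :: 7 :: 7] | E=∅ | C=[AP :: PRIM2(mul) :: (λx. 1) :: AP] | D=∅]
12. [S=∅ | E={u↦7} | C=[u] | D=[([7], ∅, [PRIM2(mul) :: (λx. 1) :: AP])]]
13. [S=[7] | E={u↦7} | C=∅ | D=[([7], ∅, [PRIM2(mul) :: (λx. 1) :: AP])]]
14. [S=[7 :: 7] | E=∅ | C=[PRIM2(mul) :: (λx. 1) :: AP] | D=∅]
15. [S=[49] | E=∅ | C=[(λx. 1) :: AP] | D=∅]
16. [S=[clo(λx. 1, ∅) :: 49] | E=∅ | C=[AP] | D=∅]
17. [S=∅ | E={x↦49} | C=[1] | D=[(∅, ∅, ∅)]]
18. [S=[1] | E={x↦49} | C=∅ | D=[(∅, ∅, ∅)]]
19. [S=[1] | E=∅ | C=∅ | D=∅]
→ final value 1

Answer: 1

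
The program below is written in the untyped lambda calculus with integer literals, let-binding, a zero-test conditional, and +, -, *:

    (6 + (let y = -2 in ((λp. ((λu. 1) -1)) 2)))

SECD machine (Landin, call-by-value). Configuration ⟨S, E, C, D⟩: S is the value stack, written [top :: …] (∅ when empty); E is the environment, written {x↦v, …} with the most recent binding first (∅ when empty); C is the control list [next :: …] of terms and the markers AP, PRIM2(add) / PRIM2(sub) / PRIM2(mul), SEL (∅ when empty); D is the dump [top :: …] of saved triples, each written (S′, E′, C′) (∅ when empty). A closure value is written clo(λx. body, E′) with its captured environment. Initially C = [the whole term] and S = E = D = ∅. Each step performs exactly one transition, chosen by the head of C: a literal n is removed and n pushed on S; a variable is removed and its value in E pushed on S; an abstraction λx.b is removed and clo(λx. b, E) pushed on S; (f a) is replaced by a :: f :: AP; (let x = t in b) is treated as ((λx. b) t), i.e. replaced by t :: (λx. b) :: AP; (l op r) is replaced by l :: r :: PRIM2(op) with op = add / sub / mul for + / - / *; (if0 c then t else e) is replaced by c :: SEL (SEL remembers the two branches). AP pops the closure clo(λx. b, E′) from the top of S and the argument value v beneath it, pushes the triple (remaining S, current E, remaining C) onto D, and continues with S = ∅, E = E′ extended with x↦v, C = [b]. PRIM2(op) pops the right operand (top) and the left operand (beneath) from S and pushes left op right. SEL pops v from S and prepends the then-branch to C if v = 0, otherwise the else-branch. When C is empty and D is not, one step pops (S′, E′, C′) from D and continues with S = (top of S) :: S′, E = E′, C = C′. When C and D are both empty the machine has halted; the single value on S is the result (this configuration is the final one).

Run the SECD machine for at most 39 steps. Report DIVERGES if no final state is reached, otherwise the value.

step 0: ⟨S=∅; E=∅; C=[(6 + (let y = -2 in ((λp. ((λu. 1) -1)) 2)))]; D=∅⟩
step 1: ⟨S=∅; E=∅; C=[6 :: (let y = -2 in ((λp. ((λu. 1) -1)) 2)) :: PRIM2(add)]; D=∅⟩
step 2: ⟨S=[6]; E=∅; C=[(let y = -2 in ((λp. ((λu. 1) -1)) 2)) :: PRIM2(add)]; D=∅⟩
step 3: ⟨S=[6]; E=∅; C=[-2 :: (λy. ((λp. ((λu. 1) -1)) 2)) :: AP :: PRIM2(add)]; D=∅⟩
step 4: ⟨S=[-2 :: 6]; E=∅; C=[(λy. ((λp. ((λu. 1) -1)) 2)) :: AP :: PRIM2(add)]; D=∅⟩
step 5: ⟨S=[clo(λy. ((λp. ((λu. 1) -1)) 2), ∅) :: -2 :: 6]; E=∅; C=[AP :: PRIM2(add)]; D=∅⟩
step 6: ⟨S=∅; E={y↦-2}; C=[((λp. ((λu. 1) -1)) 2)]; D=[([6], ∅, [PRIM2(add)])]⟩
step 7: ⟨S=∅; E={y↦-2}; C=[2 :: (λp. ((λu. 1) -1)) :: AP]; D=[([6], ∅, [PRIM2(add)])]⟩
step 8: ⟨S=[2]; E={y↦-2}; C=[(λp. ((λu. 1) -1)) :: AP]; D=[([6], ∅, [PRIM2(add)])]⟩
step 9: ⟨S=[clo(λp. ((λu. 1) -1), {y↦-2}) :: 2]; E={y↦-2}; C=[AP]; D=[([6], ∅, [PRIM2(add)])]⟩
step 10: ⟨S=∅; E={p↦2, y↦-2}; C=[((λu. 1) -1)]; D=[(∅, {y↦-2}, ∅) :: ([6], ∅, [PRIM2(add)])]⟩
step 11: ⟨S=∅; E={p↦2, y↦-2}; C=[-1 :: (λu. 1) :: AP]; D=[(∅, {y↦-2}, ∅) :: ([6], ∅, [PRIM2(add)])]⟩
step 12: ⟨S=[-1]; E={p↦2, y↦-2}; C=[(λu. 1) :: AP]; D=[(∅, {y↦-2}, ∅) :: ([6], ∅, [PRIM2(add)])]⟩
step 13: ⟨S=[clo(λu. 1, {p↦2, y↦-2}) :: -1]; E={p↦2, y↦-2}; C=[AP]; D=[(∅, {y↦-2}, ∅) :: ([6], ∅, [PRIM2(add)])]⟩
step 14: ⟨S=∅; E={u↦-1, p↦2, y↦-2}; C=[1]; D=[(∅, {p↦2, y↦-2}, ∅) :: (∅, {y↦-2}, ∅) :: ([6], ∅, [PRIM2(add)])]⟩
step 15: ⟨S=[1]; E={u↦-1, p↦2, y↦-2}; C=∅; D=[(∅, {p↦2, y↦-2}, ∅) :: (∅, {y↦-2}, ∅) :: ([6], ∅, [PRIM2(add)])]⟩
step 16: ⟨S=[1]; E={p↦2, y↦-2}; C=∅; D=[(∅, {y↦-2}, ∅) :: ([6], ∅, [PRIM2(add)])]⟩
step 17: ⟨S=[1]; E={y↦-2}; C=∅; D=[([6], ∅, [PRIM2(add)])]⟩
step 18: ⟨S=[1 :: 6]; E=∅; C=[PRIM2(add)]; D=∅⟩
step 19: ⟨S=[7]; E=∅; C=∅; D=∅⟩
→ final value 7

Answer: 7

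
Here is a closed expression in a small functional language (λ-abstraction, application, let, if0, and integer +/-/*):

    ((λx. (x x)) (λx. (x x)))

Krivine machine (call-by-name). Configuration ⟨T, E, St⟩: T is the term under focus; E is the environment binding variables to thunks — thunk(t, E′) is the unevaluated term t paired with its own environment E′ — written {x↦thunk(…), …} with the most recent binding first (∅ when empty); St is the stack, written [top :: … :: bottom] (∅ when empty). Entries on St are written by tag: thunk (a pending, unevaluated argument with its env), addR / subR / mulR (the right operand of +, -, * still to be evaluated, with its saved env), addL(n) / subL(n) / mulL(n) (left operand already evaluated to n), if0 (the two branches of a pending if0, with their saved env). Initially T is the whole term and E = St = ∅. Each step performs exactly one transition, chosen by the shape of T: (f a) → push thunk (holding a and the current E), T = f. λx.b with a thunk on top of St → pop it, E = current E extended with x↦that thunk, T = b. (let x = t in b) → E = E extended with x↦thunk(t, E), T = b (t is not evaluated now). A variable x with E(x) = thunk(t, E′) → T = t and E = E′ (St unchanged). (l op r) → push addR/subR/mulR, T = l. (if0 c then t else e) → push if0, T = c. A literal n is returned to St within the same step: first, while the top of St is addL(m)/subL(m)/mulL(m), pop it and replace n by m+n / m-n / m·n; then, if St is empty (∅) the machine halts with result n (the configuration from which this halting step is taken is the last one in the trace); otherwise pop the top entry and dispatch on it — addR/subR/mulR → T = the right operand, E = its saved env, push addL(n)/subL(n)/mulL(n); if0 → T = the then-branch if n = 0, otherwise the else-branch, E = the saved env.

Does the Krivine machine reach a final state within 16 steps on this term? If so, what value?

0. <T=((λx. (x x)) (λx. (x x))), E=∅, St=∅>
1. <T=(λx. (x x)), E=∅, St=[thunk]>
2. <T=(x x), E={x↦thunk((λx. (x x)), ∅)}, St=∅>
3. <T=x, E={x↦thunk((λx. (x x)), ∅)}, St=[thunk]>
4. <T=(λx. (x x)), E=∅, St=[thunk]>
5. <T=(x x), E={x↦thunk(x, {x↦thunk((λx. (x x)), ∅)})}, St=∅>
6. <T=x, E={x↦thunk(x, {x↦thunk((λx. (x x)), ∅)})}, St=[thunk]>
7. <T=x, E={x↦thunk((λx. (x x)), ∅)}, St=[thunk]>
8. <T=(λx. (x x)), E=∅, St=[thunk]>
9. <T=(x x), E={x↦thunk(x, {x↦thunk(x, {x↦thunk((λx. (x x)), ∅)})})}, St=∅>
10. <T=x, E={x↦thunk(x, {x↦thunk(x, {x↦thunk((λx. (x x)), ∅)})})}, St=[thunk]>
11. <T=x, E={x↦thunk(x, {x↦thunk((λx. (x x)), ∅)})}, St=[thunk]>
12. <T=x, E={x↦thunk((λx. (x x)), ∅)}, St=[thunk]>
13. <T=(λx. (x x)), E=∅, St=[thunk]>
14. <T=(x x), E={x↦thunk(x, {x↦thunk(x, {x↦thunk(x, {x↦thunk((λx. (x x)), ∅)})})})}, St=∅>
15. <T=x, E={x↦thunk(x, {x↦thunk(x, {x↦thunk(x, {x↦thunk((λx. (x x)), ∅)})})})}, St=[thunk]>
16. <T=x, E={x↦thunk(x, {x↦thunk(x, {x↦thunk((λx. (x x)), ∅)})})}, St=[thunk]>
→ 16 transitions taken and the configuration is still not final: no result within 16 steps

Answer: DIVERGES (no final state within 16 steps)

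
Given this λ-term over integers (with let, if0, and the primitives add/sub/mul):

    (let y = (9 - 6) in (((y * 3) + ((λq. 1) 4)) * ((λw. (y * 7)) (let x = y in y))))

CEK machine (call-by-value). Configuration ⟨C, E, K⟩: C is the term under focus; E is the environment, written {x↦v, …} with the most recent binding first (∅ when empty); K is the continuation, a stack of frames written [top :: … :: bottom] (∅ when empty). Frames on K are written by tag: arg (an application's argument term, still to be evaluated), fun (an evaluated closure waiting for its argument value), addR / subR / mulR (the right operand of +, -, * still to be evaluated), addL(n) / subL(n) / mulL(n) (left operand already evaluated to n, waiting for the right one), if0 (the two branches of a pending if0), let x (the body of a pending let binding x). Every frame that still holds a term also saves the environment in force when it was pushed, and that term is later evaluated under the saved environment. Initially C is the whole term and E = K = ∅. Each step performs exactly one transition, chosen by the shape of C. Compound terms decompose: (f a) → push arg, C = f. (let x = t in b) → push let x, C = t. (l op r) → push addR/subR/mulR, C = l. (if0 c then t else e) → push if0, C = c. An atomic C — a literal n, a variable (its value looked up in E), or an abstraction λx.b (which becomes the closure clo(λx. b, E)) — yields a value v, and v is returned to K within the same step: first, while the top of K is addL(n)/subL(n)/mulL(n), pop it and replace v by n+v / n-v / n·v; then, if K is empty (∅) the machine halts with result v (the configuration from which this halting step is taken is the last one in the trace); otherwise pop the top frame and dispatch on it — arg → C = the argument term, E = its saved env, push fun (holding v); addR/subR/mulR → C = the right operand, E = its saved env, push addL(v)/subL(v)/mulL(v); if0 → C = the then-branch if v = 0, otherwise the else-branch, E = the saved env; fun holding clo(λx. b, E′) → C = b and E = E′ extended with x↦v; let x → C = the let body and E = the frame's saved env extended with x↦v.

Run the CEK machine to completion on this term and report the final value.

Answer: 210

Execution trace:
[0] <C=(let y = (9 - 6) in (((y * 3) + ((λq. 1) 4)) * ((λw. (y * 7)) (let x = y in y)))), E=∅, K=∅>
[1] <C=(9 - 6), E=∅, K=[let y]>
[2] <C=9, E=∅, K=[subR :: let y]>
[3] <C=6, E=∅, K=[subL(9) :: let y]>
[4] <C=(((y * 3) + ((λq. 1) 4)) * ((λw. (y * 7)) (let x = y in y))), E={y↦3}, K=∅>
[5] <C=((y * 3) + ((λq. 1) 4)), E={y↦3}, K=[mulR]>
[6] <C=(y * 3), E={y↦3}, K=[addR :: mulR]>
[7] <C=y, E={y↦3}, K=[mulR :: addR :: mulR]>
[8] <C=3, E={y↦3}, K=[mulL(3) :: addR :: mulR]>
[9] <C=((λq. 1) 4), E={y↦3}, K=[addL(9) :: mulR]>
[10] <C=(λq. 1), E={y↦3}, K=[arg :: addL(9) :: mulR]>
[11] <C=4, E={y↦3}, K=[fun :: addL(9) :: mulR]>
[12] <C=1, E={q↦4, y↦3}, K=[addL(9) :: mulR]>
[13] <C=((λw. (y * 7)) (let x = y in y)), E={y↦3}, K=[mulL(10)]>
[14] <C=(λw. (y * 7)), E={y↦3}, K=[arg :: mulL(10)]>
[15] <C=(let x = y in y), E={y↦3}, K=[fun :: mulL(10)]>
[16] <C=y, E={y↦3}, K=[let x :: fun :: mulL(10)]>
[17] <C=y, E={x↦3, y↦3}, K=[fun :: mulL(10)]>
[18] <C=(y * 7), E={w↦3, y↦3}, K=[mulL(10)]>
[19] <C=y, E={w↦3, y↦3}, K=[mulR :: mulL(10)]>
[20] <C=7, E={w↦3, y↦3}, K=[mulL(3) :: mulL(10)]>
→ final value 210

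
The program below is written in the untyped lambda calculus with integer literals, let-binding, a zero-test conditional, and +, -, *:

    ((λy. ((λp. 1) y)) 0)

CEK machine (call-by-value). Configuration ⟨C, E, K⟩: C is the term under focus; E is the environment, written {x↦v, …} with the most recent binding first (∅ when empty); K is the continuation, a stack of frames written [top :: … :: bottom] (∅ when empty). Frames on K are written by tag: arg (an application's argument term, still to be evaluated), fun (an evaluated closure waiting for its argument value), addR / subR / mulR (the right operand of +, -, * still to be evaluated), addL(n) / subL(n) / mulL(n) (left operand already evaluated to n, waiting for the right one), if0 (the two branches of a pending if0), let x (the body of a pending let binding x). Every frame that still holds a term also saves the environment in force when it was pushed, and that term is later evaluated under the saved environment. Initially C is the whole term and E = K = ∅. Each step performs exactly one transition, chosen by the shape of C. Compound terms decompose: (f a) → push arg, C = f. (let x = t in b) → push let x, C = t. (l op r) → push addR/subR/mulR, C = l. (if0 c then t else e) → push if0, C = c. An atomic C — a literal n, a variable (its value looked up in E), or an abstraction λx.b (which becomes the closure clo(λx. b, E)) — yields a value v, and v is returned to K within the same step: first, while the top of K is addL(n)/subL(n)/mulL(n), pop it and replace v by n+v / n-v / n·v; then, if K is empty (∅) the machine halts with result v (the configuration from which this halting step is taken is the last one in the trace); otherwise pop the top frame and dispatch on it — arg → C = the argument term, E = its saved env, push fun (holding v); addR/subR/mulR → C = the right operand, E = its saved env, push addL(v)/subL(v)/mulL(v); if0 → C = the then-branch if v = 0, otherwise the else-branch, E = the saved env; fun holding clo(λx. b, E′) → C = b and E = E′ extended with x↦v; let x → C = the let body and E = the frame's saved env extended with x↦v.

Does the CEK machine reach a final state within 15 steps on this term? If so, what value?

t=0: ⟨C=((λy. ((λp. 1) y)) 0); E=∅; K=∅⟩
t=1: ⟨C=(λy. ((λp. 1) y)); E=∅; K=[arg]⟩
t=2: ⟨C=0; E=∅; K=[fun]⟩
t=3: ⟨C=((λp. 1) y); E={y↦0}; K=∅⟩
t=4: ⟨C=(λp. 1); E={y↦0}; K=[arg]⟩
t=5: ⟨C=y; E={y↦0}; K=[fun]⟩
t=6: ⟨C=1; E={p↦0, y↦0}; K=∅⟩
→ final value 1

Answer: 1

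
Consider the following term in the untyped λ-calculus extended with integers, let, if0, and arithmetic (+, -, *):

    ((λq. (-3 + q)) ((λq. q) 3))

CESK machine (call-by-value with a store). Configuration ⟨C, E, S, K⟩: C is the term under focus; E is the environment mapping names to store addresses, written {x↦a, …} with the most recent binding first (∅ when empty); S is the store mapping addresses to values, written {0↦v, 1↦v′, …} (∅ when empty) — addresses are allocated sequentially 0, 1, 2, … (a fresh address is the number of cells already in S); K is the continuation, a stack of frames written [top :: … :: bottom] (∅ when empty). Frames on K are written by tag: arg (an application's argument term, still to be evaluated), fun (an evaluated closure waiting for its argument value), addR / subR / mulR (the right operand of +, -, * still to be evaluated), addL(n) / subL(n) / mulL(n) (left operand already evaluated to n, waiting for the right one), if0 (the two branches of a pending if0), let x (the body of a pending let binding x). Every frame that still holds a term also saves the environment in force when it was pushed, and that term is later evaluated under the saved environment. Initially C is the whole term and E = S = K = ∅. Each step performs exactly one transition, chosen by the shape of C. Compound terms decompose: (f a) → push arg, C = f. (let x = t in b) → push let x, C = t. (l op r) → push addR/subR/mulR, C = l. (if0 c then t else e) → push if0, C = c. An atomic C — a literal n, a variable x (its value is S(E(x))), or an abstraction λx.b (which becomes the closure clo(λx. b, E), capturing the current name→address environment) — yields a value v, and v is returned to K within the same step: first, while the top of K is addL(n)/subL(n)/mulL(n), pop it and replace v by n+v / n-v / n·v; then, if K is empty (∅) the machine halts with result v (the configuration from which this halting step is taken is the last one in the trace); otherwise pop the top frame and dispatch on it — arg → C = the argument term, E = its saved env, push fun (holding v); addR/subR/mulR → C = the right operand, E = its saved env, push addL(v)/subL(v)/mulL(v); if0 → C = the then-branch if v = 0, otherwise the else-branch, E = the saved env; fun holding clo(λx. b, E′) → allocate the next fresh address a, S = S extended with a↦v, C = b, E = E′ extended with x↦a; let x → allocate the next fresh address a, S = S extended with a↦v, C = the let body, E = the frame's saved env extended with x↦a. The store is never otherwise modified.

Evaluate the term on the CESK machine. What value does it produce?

[0] [C=((λq. (-3 + q)) ((λq. q) 3)) | E=∅ | S=∅ | K=∅]
[1] [C=(λq. (-3 + q)) | E=∅ | S=∅ | K=[arg]]
[2] [C=((λq. q) 3) | E=∅ | S=∅ | K=[fun]]
[3] [C=(λq. q) | E=∅ | S=∅ | K=[arg :: fun]]
[4] [C=3 | E=∅ | S=∅ | K=[fun :: fun]]
[5] [C=q | E={q↦0} | S={0↦3} | K=[fun]]
[6] [C=(-3 + q) | E={q↦1} | S={0↦3, 1↦3} | K=∅]
[7] [C=-3 | E={q↦1} | S={0↦3, 1↦3} | K=[addR]]
[8] [C=q | E={q↦1} | S={0↦3, 1↦3} | K=[addL(-3)]]
→ final value 0

Answer: 0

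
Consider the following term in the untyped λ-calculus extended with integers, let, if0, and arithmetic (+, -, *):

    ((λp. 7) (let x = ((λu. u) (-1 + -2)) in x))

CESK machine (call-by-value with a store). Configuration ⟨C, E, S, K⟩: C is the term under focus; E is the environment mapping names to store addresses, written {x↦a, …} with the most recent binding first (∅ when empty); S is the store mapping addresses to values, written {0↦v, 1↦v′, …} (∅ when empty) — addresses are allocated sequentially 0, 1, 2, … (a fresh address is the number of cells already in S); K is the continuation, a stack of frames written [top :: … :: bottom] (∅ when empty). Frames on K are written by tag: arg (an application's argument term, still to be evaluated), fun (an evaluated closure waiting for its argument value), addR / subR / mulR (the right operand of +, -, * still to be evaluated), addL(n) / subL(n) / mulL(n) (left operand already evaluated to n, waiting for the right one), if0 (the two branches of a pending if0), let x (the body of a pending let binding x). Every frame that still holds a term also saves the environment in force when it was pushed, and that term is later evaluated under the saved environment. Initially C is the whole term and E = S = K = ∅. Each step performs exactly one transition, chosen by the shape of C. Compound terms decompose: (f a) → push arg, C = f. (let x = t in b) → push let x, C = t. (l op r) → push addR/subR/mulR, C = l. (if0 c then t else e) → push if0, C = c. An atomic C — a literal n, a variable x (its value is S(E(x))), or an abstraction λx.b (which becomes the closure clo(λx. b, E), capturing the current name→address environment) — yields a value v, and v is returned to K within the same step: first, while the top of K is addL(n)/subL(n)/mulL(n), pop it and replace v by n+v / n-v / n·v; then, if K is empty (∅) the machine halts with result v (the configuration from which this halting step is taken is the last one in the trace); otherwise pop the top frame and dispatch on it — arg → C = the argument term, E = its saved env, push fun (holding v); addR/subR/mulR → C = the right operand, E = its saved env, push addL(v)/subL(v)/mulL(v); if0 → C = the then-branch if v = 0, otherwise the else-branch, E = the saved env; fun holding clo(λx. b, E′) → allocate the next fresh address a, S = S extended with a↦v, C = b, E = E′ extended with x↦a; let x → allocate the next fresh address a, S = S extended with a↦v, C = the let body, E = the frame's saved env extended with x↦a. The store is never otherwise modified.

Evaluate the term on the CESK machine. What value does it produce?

Answer: 7

Derivation:
t=0: ⟨C=((λp. 7) (let x = ((λu. u) (-1 + -2)) in x)); E=∅; S=∅; K=∅⟩
t=1: ⟨C=(λp. 7); E=∅; S=∅; K=[arg]⟩
t=2: ⟨C=(let x = ((λu. u) (-1 + -2)) in x); E=∅; S=∅; K=[fun]⟩
t=3: ⟨C=((λu. u) (-1 + -2)); E=∅; S=∅; K=[let x :: fun]⟩
t=4: ⟨C=(λu. u); E=∅; S=∅; K=[arg :: let x :: fun]⟩
t=5: ⟨C=(-1 + -2); E=∅; S=∅; K=[fun :: let x :: fun]⟩
t=6: ⟨C=-1; E=∅; S=∅; K=[addR :: fun :: let x :: fun]⟩
t=7: ⟨C=-2; E=∅; S=∅; K=[addL(-1) :: fun :: let x :: fun]⟩
t=8: ⟨C=u; E={u↦0}; S={0↦-3}; K=[let x :: fun]⟩
t=9: ⟨C=x; E={x↦1}; S={0↦-3, 1↦-3}; K=[fun]⟩
t=10: ⟨C=7; E={p↦2}; S={0↦-3, 1↦-3, 2↦-3}; K=∅⟩
→ final value 7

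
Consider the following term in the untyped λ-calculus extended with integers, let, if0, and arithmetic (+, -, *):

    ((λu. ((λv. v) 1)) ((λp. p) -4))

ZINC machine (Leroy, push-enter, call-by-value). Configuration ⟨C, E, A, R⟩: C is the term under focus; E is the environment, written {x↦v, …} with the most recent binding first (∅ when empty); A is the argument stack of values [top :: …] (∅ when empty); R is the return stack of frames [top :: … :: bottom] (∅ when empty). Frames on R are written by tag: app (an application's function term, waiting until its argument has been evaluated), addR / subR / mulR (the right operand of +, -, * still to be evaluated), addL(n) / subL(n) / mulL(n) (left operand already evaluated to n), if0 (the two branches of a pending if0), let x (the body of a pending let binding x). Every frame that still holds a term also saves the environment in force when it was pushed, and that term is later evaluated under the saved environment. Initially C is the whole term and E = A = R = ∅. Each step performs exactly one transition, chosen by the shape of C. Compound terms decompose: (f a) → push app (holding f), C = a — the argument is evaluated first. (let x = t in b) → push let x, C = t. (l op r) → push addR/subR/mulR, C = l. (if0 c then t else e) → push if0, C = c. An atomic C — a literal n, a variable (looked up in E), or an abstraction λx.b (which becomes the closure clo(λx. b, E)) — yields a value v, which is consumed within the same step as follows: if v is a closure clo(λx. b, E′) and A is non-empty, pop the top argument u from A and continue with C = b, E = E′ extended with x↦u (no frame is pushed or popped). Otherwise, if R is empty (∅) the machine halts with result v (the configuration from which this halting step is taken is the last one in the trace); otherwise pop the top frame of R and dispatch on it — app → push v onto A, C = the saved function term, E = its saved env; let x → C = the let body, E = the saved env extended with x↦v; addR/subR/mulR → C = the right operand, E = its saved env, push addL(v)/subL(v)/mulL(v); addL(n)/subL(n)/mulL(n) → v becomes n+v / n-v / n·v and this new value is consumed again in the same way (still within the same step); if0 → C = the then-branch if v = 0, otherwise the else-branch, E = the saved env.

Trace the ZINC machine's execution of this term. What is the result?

step 0: [C=((λu. ((λv. v) 1)) ((λp. p) -4)) | E=∅ | A=∅ | R=∅]
step 1: [C=((λp. p) -4) | E=∅ | A=∅ | R=[app]]
step 2: [C=-4 | E=∅ | A=∅ | R=[app :: app]]
step 3: [C=(λp. p) | E=∅ | A=[-4] | R=[app]]
step 4: [C=p | E={p↦-4} | A=∅ | R=[app]]
step 5: [C=(λu. ((λv. v) 1)) | E=∅ | A=[-4] | R=∅]
step 6: [C=((λv. v) 1) | E={u↦-4} | A=∅ | R=∅]
step 7: [C=1 | E={u↦-4} | A=∅ | R=[app]]
step 8: [C=(λv. v) | E={u↦-4} | A=[1] | R=∅]
step 9: [C=v | E={v↦1, u↦-4} | A=∅ | R=∅]
→ final value 1

Answer: 1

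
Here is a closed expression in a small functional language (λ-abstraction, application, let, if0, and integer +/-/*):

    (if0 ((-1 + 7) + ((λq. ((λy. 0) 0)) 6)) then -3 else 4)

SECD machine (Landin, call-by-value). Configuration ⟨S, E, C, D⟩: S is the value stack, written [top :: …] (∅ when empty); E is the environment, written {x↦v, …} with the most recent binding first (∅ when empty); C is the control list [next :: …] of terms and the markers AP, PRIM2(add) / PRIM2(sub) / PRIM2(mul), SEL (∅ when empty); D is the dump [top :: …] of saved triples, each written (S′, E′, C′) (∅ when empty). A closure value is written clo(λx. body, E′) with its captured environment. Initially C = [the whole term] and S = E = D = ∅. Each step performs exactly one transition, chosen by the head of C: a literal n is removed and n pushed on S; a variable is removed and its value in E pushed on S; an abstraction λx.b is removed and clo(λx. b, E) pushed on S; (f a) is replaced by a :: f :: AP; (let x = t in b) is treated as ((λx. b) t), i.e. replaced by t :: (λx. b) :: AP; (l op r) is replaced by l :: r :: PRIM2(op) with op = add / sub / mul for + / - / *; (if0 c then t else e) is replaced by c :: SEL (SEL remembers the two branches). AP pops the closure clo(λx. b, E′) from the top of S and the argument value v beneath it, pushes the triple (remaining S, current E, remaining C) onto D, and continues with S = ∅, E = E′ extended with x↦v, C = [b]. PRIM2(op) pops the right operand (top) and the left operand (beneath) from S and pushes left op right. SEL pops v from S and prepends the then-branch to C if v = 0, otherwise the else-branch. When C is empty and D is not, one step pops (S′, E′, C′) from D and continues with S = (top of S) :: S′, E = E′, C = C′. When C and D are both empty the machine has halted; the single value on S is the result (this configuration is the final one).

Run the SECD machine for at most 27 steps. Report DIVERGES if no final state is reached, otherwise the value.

[0] <S=∅, E=∅, C=[(if0 ((-1 + 7) + ((λq. ((λy. 0) 0)) 6)) then -3 else 4)], D=∅>
[1] <S=∅, E=∅, C=[((-1 + 7) + ((λq. ((λy. 0) 0)) 6)) :: SEL], D=∅>
[2] <S=∅, E=∅, C=[(-1 + 7) :: ((λq. ((λy. 0) 0)) 6) :: PRIM2(add) :: SEL], D=∅>
[3] <S=∅, E=∅, C=[-1 :: 7 :: PRIM2(add) :: ((λq. ((λy. 0) 0)) 6) :: PRIM2(add) :: SEL], D=∅>
[4] <S=[-1], E=∅, C=[7 :: PRIM2(add) :: ((λq. ((λy. 0) 0)) 6) :: PRIM2(add) :: SEL], D=∅>
[5] <S=[7 :: -1], E=∅, C=[PRIM2(add) :: ((λq. ((λy. 0) 0)) 6) :: PRIM2(add) :: SEL], D=∅>
[6] <S=[6], E=∅, C=[((λq. ((λy. 0) 0)) 6) :: PRIM2(add) :: SEL], D=∅>
[7] <S=[6], E=∅, C=[6 :: (λq. ((λy. 0) 0)) :: AP :: PRIM2(add) :: SEL], D=∅>
[8] <S=[6 :: 6], E=∅, C=[(λq. ((λy. 0) 0)) :: AP :: PRIM2(add) :: SEL], D=∅>
[9] <S=[clo(λq. ((λy. 0) 0), ∅) :: 6 :: 6], E=∅, C=[AP :: PRIM2(add) :: SEL], D=∅>
[10] <S=∅, E={q↦6}, C=[((λy. 0) 0)], D=[([6], ∅, [PRIM2(add) :: SEL])]>
[11] <S=∅, E={q↦6}, C=[0 :: (λy. 0) :: AP], D=[([6], ∅, [PRIM2(add) :: SEL])]>
[12] <S=[0], E={q↦6}, C=[(λy. 0) :: AP], D=[([6], ∅, [PRIM2(add) :: SEL])]>
[13] <S=[clo(λy. 0, {q↦6}) :: 0], E={q↦6}, C=[AP], D=[([6], ∅, [PRIM2(add) :: SEL])]>
[14] <S=∅, E={y↦0, q↦6}, C=[0], D=[(∅, {q↦6}, ∅) :: ([6], ∅, [PRIM2(add) :: SEL])]>
[15] <S=[0], E={y↦0, q↦6}, C=∅, D=[(∅, {q↦6}, ∅) :: ([6], ∅, [PRIM2(add) :: SEL])]>
[16] <S=[0], E={q↦6}, C=∅, D=[([6], ∅, [PRIM2(add) :: SEL])]>
[17] <S=[0 :: 6], E=∅, C=[PRIM2(add) :: SEL], D=∅>
[18] <S=[6], E=∅, C=[SEL], D=∅>
[19] <S=∅, E=∅, C=[4], D=∅>
[20] <S=[4], E=∅, C=∅, D=∅>
→ final value 4

Answer: 4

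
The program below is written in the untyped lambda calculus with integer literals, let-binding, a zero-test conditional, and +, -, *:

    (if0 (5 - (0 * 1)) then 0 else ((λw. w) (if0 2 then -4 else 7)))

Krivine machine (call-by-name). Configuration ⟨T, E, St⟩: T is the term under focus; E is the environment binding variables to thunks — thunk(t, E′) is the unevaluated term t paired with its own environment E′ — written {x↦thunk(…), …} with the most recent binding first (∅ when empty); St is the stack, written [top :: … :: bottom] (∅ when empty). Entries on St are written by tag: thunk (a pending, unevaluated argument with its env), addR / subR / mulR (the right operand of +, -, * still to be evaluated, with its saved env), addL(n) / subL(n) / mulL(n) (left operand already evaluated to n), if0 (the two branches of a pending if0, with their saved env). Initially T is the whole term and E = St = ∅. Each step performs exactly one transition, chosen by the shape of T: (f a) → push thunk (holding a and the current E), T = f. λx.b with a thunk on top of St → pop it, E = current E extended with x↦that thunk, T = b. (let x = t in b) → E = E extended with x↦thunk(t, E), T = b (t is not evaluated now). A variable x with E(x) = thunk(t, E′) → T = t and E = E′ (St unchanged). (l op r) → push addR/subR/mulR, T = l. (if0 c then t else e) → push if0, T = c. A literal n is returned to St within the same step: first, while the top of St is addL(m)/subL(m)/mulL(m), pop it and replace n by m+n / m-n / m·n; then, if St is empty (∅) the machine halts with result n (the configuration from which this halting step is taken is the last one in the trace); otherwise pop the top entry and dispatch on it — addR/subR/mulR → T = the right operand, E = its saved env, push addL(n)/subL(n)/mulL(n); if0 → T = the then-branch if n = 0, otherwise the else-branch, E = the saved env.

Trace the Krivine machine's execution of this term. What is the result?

Answer: 7

Execution trace:
step 0: <T=(if0 (5 - (0 * 1)) then 0 else ((λw. w) (if0 2 then -4 else 7))), E=∅, St=∅>
step 1: <T=(5 - (0 * 1)), E=∅, St=[if0]>
step 2: <T=5, E=∅, St=[subR :: if0]>
step 3: <T=(0 * 1), E=∅, St=[subL(5) :: if0]>
step 4: <T=0, E=∅, St=[mulR :: subL(5) :: if0]>
step 5: <T=1, E=∅, St=[mulL(0) :: subL(5) :: if0]>
step 6: <T=((λw. w) (if0 2 then -4 else 7)), E=∅, St=∅>
step 7: <T=(λw. w), E=∅, St=[thunk]>
step 8: <T=w, E={w↦thunk((if0 2 then -4 else 7), ∅)}, St=∅>
step 9: <T=(if0 2 then -4 else 7), E=∅, St=∅>
step 10: <T=2, E=∅, St=[if0]>
step 11: <T=7, E=∅, St=∅>
→ final value 7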